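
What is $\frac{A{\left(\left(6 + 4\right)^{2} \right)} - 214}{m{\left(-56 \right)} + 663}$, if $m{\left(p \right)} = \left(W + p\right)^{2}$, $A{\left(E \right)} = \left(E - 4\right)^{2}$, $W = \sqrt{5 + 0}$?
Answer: $\frac{4280451}{1800962} + \frac{63014 \sqrt{5}}{900481} \approx 2.5332$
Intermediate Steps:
$W = \sqrt{5} \approx 2.2361$
$A{\left(E \right)} = \left(-4 + E\right)^{2}$
$m{\left(p \right)} = \left(p + \sqrt{5}\right)^{2}$ ($m{\left(p \right)} = \left(\sqrt{5} + p\right)^{2} = \left(p + \sqrt{5}\right)^{2}$)
$\frac{A{\left(\left(6 + 4\right)^{2} \right)} - 214}{m{\left(-56 \right)} + 663} = \frac{\left(-4 + \left(6 + 4\right)^{2}\right)^{2} - 214}{\left(-56 + \sqrt{5}\right)^{2} + 663} = \frac{\left(-4 + 10^{2}\right)^{2} - 214}{663 + \left(-56 + \sqrt{5}\right)^{2}} = \frac{\left(-4 + 100\right)^{2} - 214}{663 + \left(-56 + \sqrt{5}\right)^{2}} = \frac{96^{2} - 214}{663 + \left(-56 + \sqrt{5}\right)^{2}} = \frac{9216 - 214}{663 + \left(-56 + \sqrt{5}\right)^{2}} = \frac{9002}{663 + \left(-56 + \sqrt{5}\right)^{2}}$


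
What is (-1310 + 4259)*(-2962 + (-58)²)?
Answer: 1185498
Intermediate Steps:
(-1310 + 4259)*(-2962 + (-58)²) = 2949*(-2962 + 3364) = 2949*402 = 1185498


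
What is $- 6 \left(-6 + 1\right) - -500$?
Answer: $530$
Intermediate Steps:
$- 6 \left(-6 + 1\right) - -500 = \left(-6\right) \left(-5\right) + 500 = 30 + 500 = 530$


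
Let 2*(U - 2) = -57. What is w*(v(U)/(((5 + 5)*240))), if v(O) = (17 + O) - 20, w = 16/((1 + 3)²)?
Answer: -59/4800 ≈ -0.012292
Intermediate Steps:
U = -53/2 (U = 2 + (½)*(-57) = 2 - 57/2 = -53/2 ≈ -26.500)
w = 1 (w = 16/(4²) = 16/16 = 16*(1/16) = 1)
v(O) = -3 + O
w*(v(U)/(((5 + 5)*240))) = 1*((-3 - 53/2)/(((5 + 5)*240))) = 1*(-59/(2*(10*240))) = 1*(-59/2/2400) = 1*(-59/2*1/2400) = 1*(-59/4800) = -59/4800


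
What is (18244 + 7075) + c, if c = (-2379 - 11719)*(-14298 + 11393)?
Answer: 40980009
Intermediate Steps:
c = 40954690 (c = -14098*(-2905) = 40954690)
(18244 + 7075) + c = (18244 + 7075) + 40954690 = 25319 + 40954690 = 40980009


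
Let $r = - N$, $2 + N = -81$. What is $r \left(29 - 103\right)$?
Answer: $-6142$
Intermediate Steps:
$N = -83$ ($N = -2 - 81 = -83$)
$r = 83$ ($r = \left(-1\right) \left(-83\right) = 83$)
$r \left(29 - 103\right) = 83 \left(29 - 103\right) = 83 \left(-74\right) = -6142$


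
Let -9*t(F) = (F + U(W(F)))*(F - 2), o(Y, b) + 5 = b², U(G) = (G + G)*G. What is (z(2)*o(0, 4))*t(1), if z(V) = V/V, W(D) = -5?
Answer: 187/3 ≈ 62.333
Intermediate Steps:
z(V) = 1
U(G) = 2*G² (U(G) = (2*G)*G = 2*G²)
o(Y, b) = -5 + b²
t(F) = -(-2 + F)*(50 + F)/9 (t(F) = -(F + 2*(-5)²)*(F - 2)/9 = -(F + 2*25)*(-2 + F)/9 = -(F + 50)*(-2 + F)/9 = -(50 + F)*(-2 + F)/9 = -(-2 + F)*(50 + F)/9)
(z(2)*o(0, 4))*t(1) = (1*(-5 + 4²))*(100/9 - 16/3*1 - ⅑*1²) = (1*(-5 + 16))*(100/9 - 16/3 - ⅑*1) = (1*11)*(100/9 - 16/3 - ⅑) = 11*(17/3) = 187/3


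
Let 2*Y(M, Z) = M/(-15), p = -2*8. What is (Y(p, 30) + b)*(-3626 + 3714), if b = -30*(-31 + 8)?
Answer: 911504/15 ≈ 60767.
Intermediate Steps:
p = -16
Y(M, Z) = -M/30 (Y(M, Z) = (M/(-15))/2 = (M*(-1/15))/2 = (-M/15)/2 = -M/30)
b = 690 (b = -30*(-23) = 690)
(Y(p, 30) + b)*(-3626 + 3714) = (-1/30*(-16) + 690)*(-3626 + 3714) = (8/15 + 690)*88 = (10358/15)*88 = 911504/15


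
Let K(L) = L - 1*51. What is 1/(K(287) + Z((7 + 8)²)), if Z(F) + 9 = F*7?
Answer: 1/1802 ≈ 0.00055494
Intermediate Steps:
K(L) = -51 + L (K(L) = L - 51 = -51 + L)
Z(F) = -9 + 7*F (Z(F) = -9 + F*7 = -9 + 7*F)
1/(K(287) + Z((7 + 8)²)) = 1/((-51 + 287) + (-9 + 7*(7 + 8)²)) = 1/(236 + (-9 + 7*15²)) = 1/(236 + (-9 + 7*225)) = 1/(236 + (-9 + 1575)) = 1/(236 + 1566) = 1/1802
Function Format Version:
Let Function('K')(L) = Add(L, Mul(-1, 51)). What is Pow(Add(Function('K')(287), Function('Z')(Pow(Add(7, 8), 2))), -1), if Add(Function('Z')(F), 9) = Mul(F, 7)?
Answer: Rational(1, 1802) ≈ 0.00055494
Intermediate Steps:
Function('K')(L) = Add(-51, L) (Function('K')(L) = Add(L, -51) = Add(-51, L))
Function('Z')(F) = Add(-9, Mul(7, F)) (Function('Z')(F) = Add(-9, Mul(F, 7)) = Add(-9, Mul(7, F)))
Pow(Add(Function('K')(287), Function('Z')(Pow(Add(7, 8), 2))), -1) = Pow(Add(Add(-51, 287), Add(-9, Mul(7, Pow(Add(7, 8), 2)))), -1) = Pow(Add(236, Add(-9, Mul(7, Pow(15, 2)))), -1) = Pow(Add(236, Add(-9, Mul(7, 225))), -1) = Pow(Add(236, Add(-9, 1575)), -1) = Pow(Add(236, 1566), -1) = Pow(1802, -1) = Rational(1, 1802)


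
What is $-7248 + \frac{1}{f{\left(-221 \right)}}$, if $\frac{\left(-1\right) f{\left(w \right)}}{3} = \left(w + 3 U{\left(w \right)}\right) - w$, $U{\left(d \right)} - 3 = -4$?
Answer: $- \frac{65231}{9} \approx -7247.9$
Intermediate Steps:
$U{\left(d \right)} = -1$ ($U{\left(d \right)} = 3 - 4 = -1$)
$f{\left(w \right)} = 9$ ($f{\left(w \right)} = - 3 \left(\left(w + 3 \left(-1\right)\right) - w\right) = - 3 \left(\left(w - 3\right) - w\right) = - 3 \left(\left(-3 + w\right) - w\right) = \left(-3\right) \left(-3\right) = 9$)
$-7248 + \frac{1}{f{\left(-221 \right)}} = -7248 + \frac{1}{9} = - \frac{65231}{9}$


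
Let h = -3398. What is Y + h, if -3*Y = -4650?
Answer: -1848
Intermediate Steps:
Y = 1550 (Y = -1/3*(-4650) = 1550)
Y + h = 1550 - 3398 = -1848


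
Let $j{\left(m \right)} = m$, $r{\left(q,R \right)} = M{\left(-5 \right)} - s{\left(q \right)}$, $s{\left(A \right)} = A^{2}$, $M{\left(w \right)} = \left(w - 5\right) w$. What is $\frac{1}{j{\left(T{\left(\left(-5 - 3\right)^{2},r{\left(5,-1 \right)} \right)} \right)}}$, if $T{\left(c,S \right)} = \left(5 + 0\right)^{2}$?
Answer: $\frac{1}{25} \approx 0.04$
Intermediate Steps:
$M{\left(w \right)} = w \left(-5 + w\right)$ ($M{\left(w \right)} = \left(-5 + w\right) w = w \left(-5 + w\right)$)
$r{\left(q,R \right)} = 50 - q^{2}$ ($r{\left(q,R \right)} = - 5 \left(-5 - 5\right) - q^{2} = \left(-5\right) \left(-10\right) - q^{2} = 50 - q^{2}$)
$T{\left(c,S \right)} = 25$ ($T{\left(c,S \right)} = 5^{2} = 25$)
$\frac{1}{j{\left(T{\left(\left(-5 - 3\right)^{2},r{\left(5,-1 \right)} \right)} \right)}} = \frac{1}{25}$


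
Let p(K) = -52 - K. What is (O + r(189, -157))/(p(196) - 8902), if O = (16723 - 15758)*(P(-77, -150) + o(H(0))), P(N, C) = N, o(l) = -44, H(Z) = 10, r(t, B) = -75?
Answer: 11684/915 ≈ 12.769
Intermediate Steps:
O = -116765 (O = (16723 - 15758)*(-77 - 44) = 965*(-121) = -116765)
(O + r(189, -157))/(p(196) - 8902) = (-116765 - 75)/((-52 - 1*196) - 8902) = -116840/((-52 - 196) - 8902) = -116840/(-248 - 8902) = -116840/(-9150) = -116840*(-1/9150) = 11684/915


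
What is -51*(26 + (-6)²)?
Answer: -3162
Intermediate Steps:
-51*(26 + (-6)²) = -51*(26 + 36) = -51*62 = -1*3162 = -3162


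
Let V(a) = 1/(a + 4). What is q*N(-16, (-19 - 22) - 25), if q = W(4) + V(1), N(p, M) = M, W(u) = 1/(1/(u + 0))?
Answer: -1386/5 ≈ -277.20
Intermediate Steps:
W(u) = u (W(u) = 1/(1/u) = u)
V(a) = 1/(4 + a)
q = 21/5 (q = 4 + 1/(4 + 1) = 4 + 1/5 = 4 + ⅕ = 21/5 ≈ 4.2000)
q*N(-16, (-19 - 22) - 25) = 21*((-19 - 22) - 25)/5 = 21*(-41 - 25)/5 = (21/5)*(-66) = -1386/5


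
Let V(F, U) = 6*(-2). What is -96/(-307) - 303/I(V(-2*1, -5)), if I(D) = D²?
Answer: -26399/14736 ≈ -1.7915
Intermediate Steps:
V(F, U) = -12
-96/(-307) - 303/I(V(-2*1, -5)) = -96/(-307) - 303/((-12)²) = -96*(-1/307) - 303/144 = 96/307 - 303*1/144 = 96/307 - 101/48 = -26399/14736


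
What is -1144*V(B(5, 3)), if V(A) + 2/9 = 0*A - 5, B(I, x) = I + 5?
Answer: 53768/9 ≈ 5974.2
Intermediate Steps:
B(I, x) = 5 + I
V(A) = -47/9 (V(A) = -2/9 + (0*A - 5) = -2/9 + (0 - 5) = -2/9 - 5 = -47/9)
-1144*V(B(5, 3)) = -1144*(-47/9) = 53768/9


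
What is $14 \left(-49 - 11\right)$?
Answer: $-840$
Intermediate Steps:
$14 \left(-49 - 11\right) = 14 \left(-60\right) = -840$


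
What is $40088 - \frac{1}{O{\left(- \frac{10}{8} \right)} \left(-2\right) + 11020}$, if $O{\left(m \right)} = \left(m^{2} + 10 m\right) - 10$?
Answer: $\frac{3547587552}{88495} \approx 40088.0$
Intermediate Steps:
$O{\left(m \right)} = -10 + m^{2} + 10 m$
$40088 - \frac{1}{O{\left(- \frac{10}{8} \right)} \left(-2\right) + 11020} = 40088 - \frac{1}{\left(-10 + \left(- \frac{10}{8}\right)^{2} + 10 \left(- \frac{10}{8}\right)\right) \left(-2\right) + 11020} = 40088 - \frac{1}{\left(-10 + \left(\left(-10\right) \frac{1}{8}\right)^{2} + 10 \left(\left(-10\right) \frac{1}{8}\right)\right) \left(-2\right) + 11020} = 40088 - \frac{1}{\left(-10 + \left(- \frac{5}{4}\right)^{2} + 10 \left(- \frac{5}{4}\right)\right) \left(-2\right) + 11020} = 40088 - \frac{1}{\left(-10 + \frac{25}{16} - \frac{25}{2}\right) \left(-2\right) + 11020} = 40088 - \frac{1}{\left(- \frac{335}{16}\right) \left(-2\right) + 11020} = 40088 - \frac{1}{\frac{335}{8} + 11020} = 40088 - \frac{1}{\frac{88495}{8}} = 40088 - \frac{8}{88495} = \frac{3547587552}{88495}$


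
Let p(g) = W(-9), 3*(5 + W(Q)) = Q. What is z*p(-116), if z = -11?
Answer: 88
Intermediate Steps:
W(Q) = -5 + Q/3
p(g) = -8 (p(g) = -5 + (⅓)*(-9) = -5 - 3 = -8)
z*p(-116) = -11*(-8) = 88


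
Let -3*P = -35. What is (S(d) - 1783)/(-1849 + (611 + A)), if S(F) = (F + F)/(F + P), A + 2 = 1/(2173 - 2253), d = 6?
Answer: 7557040/5257653 ≈ 1.4373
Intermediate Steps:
A = -161/80 (A = -2 + 1/(2173 - 2253) = -2 + 1/(-80) = -2 - 1/80 = -161/80 ≈ -2.0125)
P = 35/3 (P = -⅓*(-35) = 35/3 ≈ 11.667)
S(F) = 2*F/(35/3 + F) (S(F) = (F + F)/(F + 35/3) = (2*F)/(35/3 + F) = 2*F/(35/3 + F))
(S(d) - 1783)/(-1849 + (611 + A)) = (6*6/(35 + 3*6) - 1783)/(-1849 + (611 - 161/80)) = (6*6/(35 + 18) - 1783)/(-1849 + 48719/80) = (6*6/53 - 1783)/(-99201/80) = (6*6*(1/53) - 1783)*(-80/99201) = (36/53 - 1783)*(-80/99201) = -94463/53*(-80/99201) = 7557040/5257653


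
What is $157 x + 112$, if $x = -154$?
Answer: $-24066$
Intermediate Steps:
$157 x + 112 = 157 \left(-154\right) + 112 = -24178 + 112 = -24066$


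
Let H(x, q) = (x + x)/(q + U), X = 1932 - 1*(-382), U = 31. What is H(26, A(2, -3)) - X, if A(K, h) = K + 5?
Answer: -43940/19 ≈ -2312.6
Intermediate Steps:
A(K, h) = 5 + K
X = 2314 (X = 1932 + 382 = 2314)
H(x, q) = 2*x/(31 + q) (H(x, q) = (x + x)/(q + 31) = (2*x)/(31 + q) = 2*x/(31 + q))
H(26, A(2, -3)) - X = 2*26/(31 + (5 + 2)) - 1*2314 = 2*26/(31 + 7) - 2314 = 2*26/38 - 2314 = 2*26*(1/38) - 2314 = 26/19 - 2314 = -43940/19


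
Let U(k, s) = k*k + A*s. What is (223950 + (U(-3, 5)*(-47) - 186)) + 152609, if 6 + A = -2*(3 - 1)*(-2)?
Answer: 375480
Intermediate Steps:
A = 2 (A = -6 - 2*(3 - 1)*(-2) = -6 - 4*(-2) = -6 - 2*(-4) = -6 + 8 = 2)
U(k, s) = k**2 + 2*s (U(k, s) = k*k + 2*s = k**2 + 2*s)
(223950 + (U(-3, 5)*(-47) - 186)) + 152609 = (223950 + (((-3)**2 + 2*5)*(-47) - 186)) + 152609 = (223950 + ((9 + 10)*(-47) - 186)) + 152609 = (223950 + (19*(-47) - 186)) + 152609 = (223950 + (-893 - 186)) + 152609 = (223950 - 1079) + 152609 = 222871 + 152609 = 375480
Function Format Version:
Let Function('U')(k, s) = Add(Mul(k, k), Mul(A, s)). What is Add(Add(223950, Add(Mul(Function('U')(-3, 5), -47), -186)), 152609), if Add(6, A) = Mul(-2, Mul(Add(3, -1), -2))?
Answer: 375480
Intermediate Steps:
A = 2 (A = Add(-6, Mul(-2, Mul(Add(3, -1), -2))) = Add(-6, Mul(-2, Mul(2, -2))) = Add(-6, Mul(-2, -4)) = Add(-6, 8) = 2)
Function('U')(k, s) = Add(Pow(k, 2), Mul(2, s)) (Function('U')(k, s) = Add(Mul(k, k), Mul(2, s)) = Add(Pow(k, 2), Mul(2, s)))
Add(Add(223950, Add(Mul(Function('U')(-3, 5), -47), -186)), 152609) = Add(Add(223950, Add(Mul(Add(Pow(-3, 2), Mul(2, 5)), -47), -186)), 152609) = Add(Add(223950, Add(Mul(Add(9, 10), -47), -186)), 152609) = Add(Add(223950, Add(Mul(19, -47), -186)), 152609) = Add(Add(223950, Add(-893, -186)), 152609) = Add(Add(223950, -1079), 152609) = Add(222871, 152609) = 375480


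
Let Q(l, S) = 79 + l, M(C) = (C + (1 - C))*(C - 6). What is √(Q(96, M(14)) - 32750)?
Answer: 5*I*√1303 ≈ 180.49*I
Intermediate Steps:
M(C) = -6 + C (M(C) = 1*(-6 + C) = -6 + C)
√(Q(96, M(14)) - 32750) = √((79 + 96) - 32750) = √(175 - 32750) = √(-32575) = 5*I*√1303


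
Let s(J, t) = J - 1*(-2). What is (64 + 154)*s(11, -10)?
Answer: 2834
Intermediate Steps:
s(J, t) = 2 + J (s(J, t) = J + 2 = 2 + J)
(64 + 154)*s(11, -10) = (64 + 154)*(2 + 11) = 218*13 = 2834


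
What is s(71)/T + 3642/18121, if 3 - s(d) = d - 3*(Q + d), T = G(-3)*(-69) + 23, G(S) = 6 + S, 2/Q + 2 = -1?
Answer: -1921175/3334264 ≈ -0.57619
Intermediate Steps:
Q = -⅔ (Q = 2/(-2 - 1) = 2/(-3) = 2*(-⅓) = -⅔ ≈ -0.66667)
T = -184 (T = (6 - 3)*(-69) + 23 = 3*(-69) + 23 = -207 + 23 = -184)
s(d) = 1 + 2*d (s(d) = 3 - (d - 3*(-⅔ + d)) = 3 - (d + (2 - 3*d)) = 3 - (2 - 2*d) = 3 + (-2 + 2*d) = 1 + 2*d)
s(71)/T + 3642/18121 = (1 + 2*71)/(-184) + 3642/18121 = (1 + 142)*(-1/184) + 3642*(1/18121) = 143*(-1/184) + 3642/18121 = -143/184 + 3642/18121 = -1921175/3334264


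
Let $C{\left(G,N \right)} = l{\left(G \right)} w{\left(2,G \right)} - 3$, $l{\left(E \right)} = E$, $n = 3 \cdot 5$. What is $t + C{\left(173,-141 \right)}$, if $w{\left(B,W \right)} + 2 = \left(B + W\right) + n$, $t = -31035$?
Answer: $1486$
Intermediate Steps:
$n = 15$
$w{\left(B,W \right)} = 13 + B + W$ ($w{\left(B,W \right)} = -2 + \left(\left(B + W\right) + 15\right) = -2 + \left(15 + B + W\right) = 13 + B + W$)
$C{\left(G,N \right)} = -3 + G \left(15 + G\right)$ ($C{\left(G,N \right)} = G \left(13 + 2 + G\right) - 3 = G \left(15 + G\right) - 3 = -3 + G \left(15 + G\right)$)
$t + C{\left(173,-141 \right)} = -31035 - \left(3 - 173 \left(15 + 173\right)\right) = -31035 + \left(-3 + 173 \cdot 188\right) = -31035 + \left(-3 + 32524\right) = -31035 + 32521 = 1486$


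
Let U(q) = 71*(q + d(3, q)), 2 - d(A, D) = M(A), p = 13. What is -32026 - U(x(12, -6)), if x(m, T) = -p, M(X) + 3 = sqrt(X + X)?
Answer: -31458 + 71*sqrt(6) ≈ -31284.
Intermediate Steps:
M(X) = -3 + sqrt(2)*sqrt(X) (M(X) = -3 + sqrt(X + X) = -3 + sqrt(2*X) = -3 + sqrt(2)*sqrt(X))
x(m, T) = -13 (x(m, T) = -1*13 = -13)
d(A, D) = 5 - sqrt(2)*sqrt(A) (d(A, D) = 2 - (-3 + sqrt(2)*sqrt(A)) = 2 + (3 - sqrt(2)*sqrt(A)) = 5 - sqrt(2)*sqrt(A))
U(q) = 355 - 71*sqrt(6) + 71*q (U(q) = 71*(q + (5 - sqrt(2)*sqrt(3))) = 71*(q + (5 - sqrt(6))) = 71*(5 + q - sqrt(6)) = 355 - 71*sqrt(6) + 71*q)
-32026 - U(x(12, -6)) = -32026 - (355 - 71*sqrt(6) + 71*(-13)) = -32026 - (355 - 71*sqrt(6) - 923) = -32026 - (-568 - 71*sqrt(6)) = -32026 + (568 + 71*sqrt(6)) = -31458 + 71*sqrt(6)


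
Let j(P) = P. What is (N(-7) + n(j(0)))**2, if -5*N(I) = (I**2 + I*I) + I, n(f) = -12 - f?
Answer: 22801/25 ≈ 912.04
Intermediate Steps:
N(I) = -2*I**2/5 - I/5 (N(I) = -((I**2 + I*I) + I)/5 = -((I**2 + I**2) + I)/5 = -(2*I**2 + I)/5 = -(I + 2*I**2)/5 = -2*I**2/5 - I/5)
(N(-7) + n(j(0)))**2 = (-1/5*(-7)*(1 + 2*(-7)) + (-12 - 1*0))**2 = (-1/5*(-7)*(1 - 14) + (-12 + 0))**2 = (-1/5*(-7)*(-13) - 12)**2 = (-91/5 - 12)**2 = (-151/5)**2 = 22801/25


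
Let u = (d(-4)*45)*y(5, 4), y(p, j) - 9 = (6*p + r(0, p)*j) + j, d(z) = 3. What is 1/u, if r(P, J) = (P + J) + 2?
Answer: 1/9585 ≈ 0.00010433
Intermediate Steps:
r(P, J) = 2 + J + P (r(P, J) = (J + P) + 2 = 2 + J + P)
y(p, j) = 9 + j + 6*p + j*(2 + p) (y(p, j) = 9 + ((6*p + (2 + p + 0)*j) + j) = 9 + ((6*p + (2 + p)*j) + j) = 9 + ((6*p + j*(2 + p)) + j) = 9 + (j + 6*p + j*(2 + p)) = 9 + j + 6*p + j*(2 + p))
u = 9585 (u = (3*45)*(9 + 4 + 6*5 + 4*(2 + 5)) = 135*(9 + 4 + 30 + 4*7) = 135*(9 + 4 + 30 + 28) = 135*71 = 9585)
1/u = 1/9585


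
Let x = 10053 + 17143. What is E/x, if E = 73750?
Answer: 36875/13598 ≈ 2.7118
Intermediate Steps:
x = 27196
E/x = 73750/27196 = 73750*(1/27196) = 36875/13598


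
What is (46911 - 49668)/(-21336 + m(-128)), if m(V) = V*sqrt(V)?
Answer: 7352919/57165256 - 44112*I*sqrt(2)/7145657 ≈ 0.12863 - 0.0087303*I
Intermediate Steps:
m(V) = V**(3/2)
(46911 - 49668)/(-21336 + m(-128)) = (46911 - 49668)/(-21336 + (-128)**(3/2)) = -2757/(-21336 - 1024*I*sqrt(2))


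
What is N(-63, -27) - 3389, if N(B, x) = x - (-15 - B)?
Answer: -3464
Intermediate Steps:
N(B, x) = 15 + B + x (N(B, x) = x + (15 + B) = 15 + B + x)
N(-63, -27) - 3389 = (15 - 63 - 27) - 3389 = -75 - 3389 = -3464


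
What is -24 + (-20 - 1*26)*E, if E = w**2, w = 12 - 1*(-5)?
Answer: -13318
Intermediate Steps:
w = 17 (w = 12 + 5 = 17)
E = 289 (E = 17**2 = 289)
-24 + (-20 - 1*26)*E = -24 + (-20 - 1*26)*289 = -24 + (-20 - 26)*289 = -24 - 46*289 = -24 - 13294 = -13318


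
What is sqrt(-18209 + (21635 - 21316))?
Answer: I*sqrt(17890) ≈ 133.75*I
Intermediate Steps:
sqrt(-18209 + (21635 - 21316)) = sqrt(-18209 + 319) = sqrt(-17890) = I*sqrt(17890)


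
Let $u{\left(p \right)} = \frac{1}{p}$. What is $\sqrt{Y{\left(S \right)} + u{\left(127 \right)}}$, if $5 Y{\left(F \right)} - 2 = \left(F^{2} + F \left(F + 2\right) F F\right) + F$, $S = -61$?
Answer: $\frac{12 \sqrt{7501968105}}{635} \approx 1636.8$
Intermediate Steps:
$Y{\left(F \right)} = \frac{2}{5} + \frac{F}{5} + \frac{F^{2}}{5} + \frac{F^{3} \left(2 + F\right)}{5}$ ($Y{\left(F \right)} = \frac{2}{5} + \frac{\left(F^{2} + F \left(F + 2\right) F F\right) + F}{5} = \frac{2}{5} + \frac{\left(F^{2} + F \left(2 + F\right) F F\right) + F}{5} = \frac{2}{5} + \frac{\left(F^{2} + F^{2} \left(2 + F\right) F\right) + F}{5} = \frac{2}{5} + \frac{\left(F^{2} + F^{3} \left(2 + F\right)\right) + F}{5} = \frac{2}{5} + \frac{F + F^{2} + F^{3} \left(2 + F\right)}{5} = \frac{2}{5} + \left(\frac{F}{5} + \frac{F^{2}}{5} + \frac{F^{3} \left(2 + F\right)}{5}\right) = \frac{2}{5} + \frac{F}{5} + \frac{F^{2}}{5} + \frac{F^{3} \left(2 + F\right)}{5}$)
$\sqrt{Y{\left(S \right)} + u{\left(127 \right)}} = \sqrt{\left(\frac{2}{5} + \frac{1}{5} \left(-61\right) + \frac{\left(-61\right)^{2}}{5} + \frac{\left(-61\right)^{4}}{5} + \frac{2 \left(-61\right)^{3}}{5}\right) + \frac{1}{127}} = \sqrt{\left(\frac{2}{5} - \frac{61}{5} + \frac{1}{5} \cdot 3721 + \frac{1}{5} \cdot 13845841 + \frac{2}{5} \left(-226981\right)\right) + \frac{1}{127}} = \sqrt{\left(\frac{2}{5} - \frac{61}{5} + \frac{3721}{5} + \frac{13845841}{5} - \frac{453962}{5}\right) + \frac{1}{127}} = \sqrt{\frac{13395541}{5} + \frac{1}{127}} = \sqrt{\frac{1701233712}{635}} = \frac{12 \sqrt{7501968105}}{635}$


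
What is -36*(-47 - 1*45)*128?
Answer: 423936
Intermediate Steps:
-36*(-47 - 1*45)*128 = -36*(-47 - 45)*128 = -36*(-92)*128 = 3312*128 = 423936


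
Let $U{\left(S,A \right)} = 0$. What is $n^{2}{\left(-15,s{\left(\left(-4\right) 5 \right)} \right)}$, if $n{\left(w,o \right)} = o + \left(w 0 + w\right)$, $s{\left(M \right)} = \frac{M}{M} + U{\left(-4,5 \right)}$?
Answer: $196$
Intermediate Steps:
$s{\left(M \right)} = 1$ ($s{\left(M \right)} = \frac{M}{M} + 0 = 1 + 0 = 1$)
$n{\left(w,o \right)} = o + w$ ($n{\left(w,o \right)} = o + \left(0 + w\right) = o + w$)
$n^{2}{\left(-15,s{\left(\left(-4\right) 5 \right)} \right)} = \left(1 - 15\right)^{2} = \left(-14\right)^{2} = 196$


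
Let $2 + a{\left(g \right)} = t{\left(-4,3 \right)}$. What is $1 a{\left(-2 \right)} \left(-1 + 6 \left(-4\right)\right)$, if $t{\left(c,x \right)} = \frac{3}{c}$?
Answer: $\frac{275}{4} \approx 68.75$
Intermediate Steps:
$a{\left(g \right)} = - \frac{11}{4}$ ($a{\left(g \right)} = -2 + \frac{3}{-4} = -2 + 3 \left(- \frac{1}{4}\right) = -2 - \frac{3}{4} = - \frac{11}{4}$)
$1 a{\left(-2 \right)} \left(-1 + 6 \left(-4\right)\right) = 1 \left(- \frac{11}{4}\right) \left(-1 + 6 \left(-4\right)\right) = - \frac{11 \left(-1 - 24\right)}{4} = \left(- \frac{11}{4}\right) \left(-25\right) = \frac{275}{4}$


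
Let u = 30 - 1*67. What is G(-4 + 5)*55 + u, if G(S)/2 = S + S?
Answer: 183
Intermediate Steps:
G(S) = 4*S (G(S) = 2*(S + S) = 2*(2*S) = 4*S)
u = -37 (u = 30 - 67 = -37)
G(-4 + 5)*55 + u = (4*(-4 + 5))*55 - 37 = (4*1)*55 - 37 = 4*55 - 37 = 220 - 37 = 183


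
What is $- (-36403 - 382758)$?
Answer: $419161$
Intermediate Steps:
$- (-36403 - 382758) = \left(-1\right) \left(-419161\right) = 419161$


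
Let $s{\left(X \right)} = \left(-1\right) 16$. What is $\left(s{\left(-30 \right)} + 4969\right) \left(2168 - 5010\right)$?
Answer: $-14076426$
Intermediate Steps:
$s{\left(X \right)} = -16$
$\left(s{\left(-30 \right)} + 4969\right) \left(2168 - 5010\right) = \left(-16 + 4969\right) \left(2168 - 5010\right) = 4953 \left(-2842\right) = -14076426$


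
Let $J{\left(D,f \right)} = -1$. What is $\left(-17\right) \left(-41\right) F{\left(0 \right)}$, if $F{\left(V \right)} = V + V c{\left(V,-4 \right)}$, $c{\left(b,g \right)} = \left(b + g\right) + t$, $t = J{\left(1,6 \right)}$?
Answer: $0$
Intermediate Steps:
$t = -1$
$c{\left(b,g \right)} = -1 + b + g$ ($c{\left(b,g \right)} = \left(b + g\right) - 1 = -1 + b + g$)
$F{\left(V \right)} = V + V \left(-5 + V\right)$ ($F{\left(V \right)} = V + V \left(-1 + V - 4\right) = V + V \left(-5 + V\right)$)
$\left(-17\right) \left(-41\right) F{\left(0 \right)} = \left(-17\right) \left(-41\right) 0 \left(-4 + 0\right) = 697 \cdot 0 \left(-4\right) = 697 \cdot 0 = 0$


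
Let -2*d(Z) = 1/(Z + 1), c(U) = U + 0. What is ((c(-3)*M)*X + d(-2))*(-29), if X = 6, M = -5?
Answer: -5249/2 ≈ -2624.5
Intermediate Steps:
c(U) = U
d(Z) = -1/(2*(1 + Z)) (d(Z) = -1/(2*(Z + 1)) = -1/(2*(1 + Z)))
((c(-3)*M)*X + d(-2))*(-29) = (-3*(-5)*6 - 1/(2 + 2*(-2)))*(-29) = (15*6 - 1/(2 - 4))*(-29) = (90 - 1/(-2))*(-29) = (90 - 1*(-½))*(-29) = (90 + ½)*(-29) = (181/2)*(-29) = -5249/2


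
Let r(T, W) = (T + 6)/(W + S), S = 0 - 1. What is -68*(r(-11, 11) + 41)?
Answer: -2754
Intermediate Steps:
S = -1
r(T, W) = (6 + T)/(-1 + W) (r(T, W) = (T + 6)/(W - 1) = (6 + T)/(-1 + W))
-68*(r(-11, 11) + 41) = -68*((6 - 11)/(-1 + 11) + 41) = -68*(-5/10 + 41) = -68*((⅒)*(-5) + 41) = -68*(-½ + 41) = -68*81/2 = -2754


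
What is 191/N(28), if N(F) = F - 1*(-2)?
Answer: 191/30 ≈ 6.3667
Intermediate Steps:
N(F) = 2 + F (N(F) = F + 2 = 2 + F)
191/N(28) = 191/(2 + 28) = 191/30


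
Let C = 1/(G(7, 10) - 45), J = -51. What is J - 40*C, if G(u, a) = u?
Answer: -949/19 ≈ -49.947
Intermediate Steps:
C = -1/38 (C = 1/(7 - 45) = 1/(-38) = -1/38 ≈ -0.026316)
J - 40*C = -51 - 40*(-1/38) = -51 + 20/19 = -949/19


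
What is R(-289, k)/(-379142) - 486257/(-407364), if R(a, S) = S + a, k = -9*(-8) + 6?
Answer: 92223202649/77224400844 ≈ 1.1942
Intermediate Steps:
k = 78 (k = 72 + 6 = 78)
R(-289, k)/(-379142) - 486257/(-407364) = (78 - 289)/(-379142) - 486257/(-407364) = -211*(-1/379142) - 486257*(-1/407364) = 211/379142 + 486257/407364 = 92223202649/77224400844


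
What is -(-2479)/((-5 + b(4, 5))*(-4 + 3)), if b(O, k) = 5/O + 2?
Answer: 9916/7 ≈ 1416.6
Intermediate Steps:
b(O, k) = 2 + 5/O
-(-2479)/((-5 + b(4, 5))*(-4 + 3)) = -(-2479)/((-5 + (2 + 5/4))*(-4 + 3)) = -(-2479)/((-5 + (2 + 5*(¼)))*(-1)) = -(-2479)/((-5 + (2 + 5/4))*(-1)) = -(-2479)/((-5 + 13/4)*(-1)) = -(-2479)/((-7/4*(-1))) = -(-2479)/7/4 = -4*(-2479)/7 = -1*(-9916/7) = 9916/7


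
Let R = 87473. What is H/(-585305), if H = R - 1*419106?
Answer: 331633/585305 ≈ 0.56660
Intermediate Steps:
H = -331633 (H = 87473 - 1*419106 = 87473 - 419106 = -331633)
H/(-585305) = -331633/(-585305) = -331633*(-1/585305) = 331633/585305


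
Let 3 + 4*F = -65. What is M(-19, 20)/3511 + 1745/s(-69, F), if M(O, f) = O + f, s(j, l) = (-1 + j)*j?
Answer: 1226305/3391626 ≈ 0.36157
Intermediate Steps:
F = -17 (F = -¾ + (¼)*(-65) = -¾ - 65/4 = -17)
s(j, l) = j*(-1 + j)
M(-19, 20)/3511 + 1745/s(-69, F) = (-19 + 20)/3511 + 1745/((-69*(-1 - 69))) = 1*(1/3511) + 1745/((-69*(-70))) = 1/3511 + 1745/4830 = 1/3511 + 1745*(1/4830) = 1/3511 + 349/966 = 1226305/3391626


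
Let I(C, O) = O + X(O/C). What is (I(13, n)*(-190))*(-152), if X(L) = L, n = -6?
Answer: -2425920/13 ≈ -1.8661e+5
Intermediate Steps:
I(C, O) = O + O/C
(I(13, n)*(-190))*(-152) = ((-6 - 6/13)*(-190))*(-152) = -84/13*(-190)*(-152) = (15960/13)*(-152) = -2425920/13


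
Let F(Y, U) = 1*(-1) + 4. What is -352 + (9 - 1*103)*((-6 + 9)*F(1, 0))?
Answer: -1198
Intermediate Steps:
F(Y, U) = 3 (F(Y, U) = -1 + 4 = 3)
-352 + (9 - 1*103)*((-6 + 9)*F(1, 0)) = -352 + (9 - 1*103)*((-6 + 9)*3) = -352 + (9 - 103)*(3*3) = -352 - 94*9 = -352 - 846 = -1198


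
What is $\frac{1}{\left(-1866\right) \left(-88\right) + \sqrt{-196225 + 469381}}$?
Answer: $\frac{13684}{2246999509} - \frac{\sqrt{68289}}{13481997054} \approx 6.0705 \cdot 10^{-6}$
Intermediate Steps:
$\frac{1}{\left(-1866\right) \left(-88\right) + \sqrt{-196225 + 469381}} = \frac{1}{164208 + \sqrt{273156}} = \frac{1}{164208 + 2 \sqrt{68289}}$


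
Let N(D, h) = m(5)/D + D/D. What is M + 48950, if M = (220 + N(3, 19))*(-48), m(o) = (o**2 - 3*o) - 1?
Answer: 38198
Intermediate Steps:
m(o) = -1 + o**2 - 3*o
N(D, h) = 1 + 9/D (N(D, h) = (-1 + 5**2 - 3*5)/D + D/D = (-1 + 25 - 15)/D + 1 = 9/D + 1 = 1 + 9/D)
M = -10752 (M = (220 + (9 + 3)/3)*(-48) = (220 + (1/3)*12)*(-48) = (220 + 4)*(-48) = 224*(-48) = -10752)
M + 48950 = -10752 + 48950 = 38198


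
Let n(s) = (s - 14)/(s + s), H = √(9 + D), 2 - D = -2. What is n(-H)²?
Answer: (14 + √13)²/52 ≈ 5.9607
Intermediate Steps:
D = 4 (D = 2 - 1*(-2) = 2 + 2 = 4)
H = √13 (H = √(9 + 4) = √13 ≈ 3.6056)
n(s) = (-14 + s)/(2*s) (n(s) = (-14 + s)/((2*s)) = (-14 + s)*(1/(2*s)) = (-14 + s)/(2*s))
n(-H)² = ((-14 - √13)/(2*((-√13))))² = ((-√13/13)*(-14 - √13)/2)² = (-√13*(-14 - √13)/26)² = (-14 - √13)²/52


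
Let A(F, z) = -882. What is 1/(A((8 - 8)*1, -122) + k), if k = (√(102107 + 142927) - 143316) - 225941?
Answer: -370139/137002634287 - 3*√27226/137002634287 ≈ -2.7053e-6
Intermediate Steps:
k = -369257 + 3*√27226 (k = (√245034 - 143316) - 225941 = (3*√27226 - 143316) - 225941 = (-143316 + 3*√27226) - 225941 = -369257 + 3*√27226 ≈ -3.6876e+5)
1/(A((8 - 8)*1, -122) + k) = 1/(-882 + (-369257 + 3*√27226)) = 1/(-370139 + 3*√27226)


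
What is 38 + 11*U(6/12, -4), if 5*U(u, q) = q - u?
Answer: 281/10 ≈ 28.100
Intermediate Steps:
U(u, q) = -u/5 + q/5 (U(u, q) = (q - u)/5 = -u/5 + q/5)
38 + 11*U(6/12, -4) = 38 + 11*(-6/(5*12) + (⅕)*(-4)) = 38 + 11*(-6/(5*12) - ⅘) = 38 + 11*(-⅕*½ - ⅘) = 38 + 11*(-⅒ - ⅘) = 38 + 11*(-9/10) = 38 - 99/10 = 281/10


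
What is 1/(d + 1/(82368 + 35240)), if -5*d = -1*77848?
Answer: 588040/9155547589 ≈ 6.4228e-5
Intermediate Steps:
d = 77848/5 (d = -(-1)*77848/5 = -⅕*(-77848) = 77848/5 ≈ 15570.)
1/(d + 1/(82368 + 35240)) = 1/(77848/5 + 1/(82368 + 35240)) = 1/(77848/5 + 1/117608) = 1/(9155547589/588040) = 588040/9155547589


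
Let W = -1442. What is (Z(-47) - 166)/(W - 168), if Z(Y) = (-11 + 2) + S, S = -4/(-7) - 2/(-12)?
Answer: 7319/67620 ≈ 0.10824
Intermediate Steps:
S = 31/42 (S = -4*(-⅐) - 2*(-1/12) = 4/7 + ⅙ = 31/42 ≈ 0.73810)
Z(Y) = -347/42 (Z(Y) = (-11 + 2) + 31/42 = -9 + 31/42 = -347/42)
(Z(-47) - 166)/(W - 168) = (-347/42 - 166)/(-1442 - 168) = -7319/42/(-1610) = -7319/42*(-1/1610) = 7319/67620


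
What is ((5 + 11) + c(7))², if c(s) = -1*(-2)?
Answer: 324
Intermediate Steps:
c(s) = 2
((5 + 11) + c(7))² = ((5 + 11) + 2)² = (16 + 2)² = 18² = 324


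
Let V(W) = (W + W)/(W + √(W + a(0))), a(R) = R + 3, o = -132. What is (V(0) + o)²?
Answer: 17424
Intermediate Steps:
a(R) = 3 + R
V(W) = 2*W/(W + √(3 + W)) (V(W) = (W + W)/(W + √(W + (3 + 0))) = (2*W)/(W + √(W + 3)) = (2*W)/(W + √(3 + W)) = 2*W/(W + √(3 + W)))
(V(0) + o)² = (2*0/(0 + √(3 + 0)) - 132)² = (2*0/(0 + √3) - 132)² = (2*0/√3 - 132)² = (2*0*(√3/3) - 132)² = (0 - 132)² = (-132)² = 17424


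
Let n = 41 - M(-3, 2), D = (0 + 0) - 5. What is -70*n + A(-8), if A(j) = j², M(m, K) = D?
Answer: -3156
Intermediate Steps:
D = -5 (D = 0 - 5 = -5)
M(m, K) = -5
n = 46 (n = 41 - 1*(-5) = 41 + 5 = 46)
-70*n + A(-8) = -70*46 + (-8)² = -3220 + 64 = -3156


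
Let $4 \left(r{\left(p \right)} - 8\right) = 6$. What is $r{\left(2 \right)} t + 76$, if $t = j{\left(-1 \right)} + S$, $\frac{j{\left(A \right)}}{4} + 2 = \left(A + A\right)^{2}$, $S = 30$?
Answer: $437$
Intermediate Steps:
$r{\left(p \right)} = \frac{19}{2}$ ($r{\left(p \right)} = 8 + \frac{1}{4} \cdot 6 = 8 + \frac{3}{2} = \frac{19}{2}$)
$j{\left(A \right)} = -8 + 16 A^{2}$ ($j{\left(A \right)} = -8 + 4 \left(A + A\right)^{2} = -8 + 4 \left(2 A\right)^{2} = -8 + 4 \cdot 4 A^{2} = -8 + 16 A^{2}$)
$t = 38$ ($t = \left(-8 + 16 \left(-1\right)^{2}\right) + 30 = \left(-8 + 16 \cdot 1\right) + 30 = \left(-8 + 16\right) + 30 = 8 + 30 = 38$)
$r{\left(2 \right)} t + 76 = \frac{19}{2} \cdot 38 + 76 = 361 + 76 = 437$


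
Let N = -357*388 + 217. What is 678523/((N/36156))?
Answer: -1066638156/6013 ≈ -1.7739e+5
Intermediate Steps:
N = -138299 (N = -138516 + 217 = -138299)
678523/((N/36156)) = 678523/((-138299/36156)) = 678523/((-138299*1/36156)) = 678523/(-6013/1572) = 678523*(-1572/6013) = -1066638156/6013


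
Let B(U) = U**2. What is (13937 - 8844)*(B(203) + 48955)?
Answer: 459205252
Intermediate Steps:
(13937 - 8844)*(B(203) + 48955) = (13937 - 8844)*(203**2 + 48955) = 5093*(41209 + 48955) = 5093*90164 = 459205252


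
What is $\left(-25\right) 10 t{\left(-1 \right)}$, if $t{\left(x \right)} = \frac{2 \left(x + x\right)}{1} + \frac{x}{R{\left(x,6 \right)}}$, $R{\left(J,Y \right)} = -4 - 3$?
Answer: $\frac{6750}{7} \approx 964.29$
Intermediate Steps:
$R{\left(J,Y \right)} = -7$
$t{\left(x \right)} = \frac{27 x}{7}$ ($t{\left(x \right)} = \frac{2 \left(x + x\right)}{1} + \frac{x}{-7} = 2 \cdot 2 x 1 + x \left(- \frac{1}{7}\right) = 4 x 1 - \frac{x}{7} = 4 x - \frac{x}{7} = \frac{27 x}{7}$)
$\left(-25\right) 10 t{\left(-1 \right)} = \left(-25\right) 10 \cdot \frac{27}{7} \left(-1\right) = \left(-250\right) \left(- \frac{27}{7}\right) = \frac{6750}{7}$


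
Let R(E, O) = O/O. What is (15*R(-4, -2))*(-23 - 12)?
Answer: -525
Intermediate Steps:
R(E, O) = 1
(15*R(-4, -2))*(-23 - 12) = (15*1)*(-23 - 12) = 15*(-35) = -525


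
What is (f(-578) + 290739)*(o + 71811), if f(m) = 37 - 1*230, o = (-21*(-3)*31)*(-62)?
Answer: -14316654150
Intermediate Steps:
o = -121086 (o = (63*31)*(-62) = 1953*(-62) = -121086)
f(m) = -193 (f(m) = 37 - 230 = -193)
(f(-578) + 290739)*(o + 71811) = (-193 + 290739)*(-121086 + 71811) = 290546*(-49275) = -14316654150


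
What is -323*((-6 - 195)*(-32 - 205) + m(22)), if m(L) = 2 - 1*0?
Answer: -15387397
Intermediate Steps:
m(L) = 2 (m(L) = 2 + 0 = 2)
-323*((-6 - 195)*(-32 - 205) + m(22)) = -323*((-6 - 195)*(-32 - 205) + 2) = -323*(-201*(-237) + 2) = -323*(47637 + 2) = -323*47639 = -15387397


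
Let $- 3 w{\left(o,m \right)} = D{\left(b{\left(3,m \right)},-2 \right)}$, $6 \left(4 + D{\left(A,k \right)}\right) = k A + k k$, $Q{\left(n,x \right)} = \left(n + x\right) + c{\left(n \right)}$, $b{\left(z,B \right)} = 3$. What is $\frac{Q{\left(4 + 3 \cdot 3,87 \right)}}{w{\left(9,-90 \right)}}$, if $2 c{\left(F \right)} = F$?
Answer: $\frac{1917}{26} \approx 73.731$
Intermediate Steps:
$c{\left(F \right)} = \frac{F}{2}$
$Q{\left(n,x \right)} = x + \frac{3 n}{2}$ ($Q{\left(n,x \right)} = \left(n + x\right) + \frac{n}{2} = x + \frac{3 n}{2}$)
$D{\left(A,k \right)} = -4 + \frac{k^{2}}{6} + \frac{A k}{6}$ ($D{\left(A,k \right)} = -4 + \frac{k A + k k}{6} = -4 + \frac{A k + k^{2}}{6} = -4 + \frac{k^{2} + A k}{6} = -4 + \left(\frac{k^{2}}{6} + \frac{A k}{6}\right) = -4 + \frac{k^{2}}{6} + \frac{A k}{6}$)
$w{\left(o,m \right)} = \frac{13}{9}$ ($w{\left(o,m \right)} = - \frac{-4 + \frac{\left(-2\right)^{2}}{6} + \frac{1}{6} \cdot 3 \left(-2\right)}{3} = - \frac{-4 + \frac{1}{6} \cdot 4 - 1}{3} = - \frac{-4 + \frac{2}{3} - 1}{3} = \left(- \frac{1}{3}\right) \left(- \frac{13}{3}\right) = \frac{13}{9}$)
$\frac{Q{\left(4 + 3 \cdot 3,87 \right)}}{w{\left(9,-90 \right)}} = \frac{87 + \frac{3 \left(4 + 3 \cdot 3\right)}{2}}{\frac{13}{9}} = \left(87 + \frac{3 \left(4 + 9\right)}{2}\right) \frac{9}{13} = \left(87 + \frac{3}{2} \cdot 13\right) \frac{9}{13} = \left(87 + \frac{39}{2}\right) \frac{9}{13} = \frac{213}{2} \cdot \frac{9}{13} = \frac{1917}{26}$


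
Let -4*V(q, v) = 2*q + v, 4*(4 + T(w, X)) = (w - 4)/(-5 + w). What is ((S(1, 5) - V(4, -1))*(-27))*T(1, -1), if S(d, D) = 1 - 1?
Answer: 11529/64 ≈ 180.14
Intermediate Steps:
S(d, D) = 0
T(w, X) = -4 + (-4 + w)/(4*(-5 + w)) (T(w, X) = -4 + ((w - 4)/(-5 + w))/4 = -4 + ((-4 + w)/(-5 + w))/4 = -4 + (-4 + w)/(4*(-5 + w)))
V(q, v) = -q/2 - v/4 (V(q, v) = -(2*q + v)/4 = -(v + 2*q)/4 = -q/2 - v/4)
((S(1, 5) - V(4, -1))*(-27))*T(1, -1) = ((0 - (-½*4 - ¼*(-1)))*(-27))*((76 - 15*1)/(4*(-5 + 1))) = ((0 - (-2 + ¼))*(-27))*((¼)*(76 - 15)/(-4)) = ((0 - 1*(-7/4))*(-27))*((¼)*(-¼)*61) = ((0 + 7/4)*(-27))*(-61/16) = ((7/4)*(-27))*(-61/16) = -189/4*(-61/16) = 11529/64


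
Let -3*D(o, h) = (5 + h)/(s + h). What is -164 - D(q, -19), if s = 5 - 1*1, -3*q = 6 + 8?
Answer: -7366/45 ≈ -163.69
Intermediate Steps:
q = -14/3 (q = -(6 + 8)/3 = -1/3*14 = -14/3 ≈ -4.6667)
s = 4 (s = 5 - 1 = 4)
D(o, h) = -(5 + h)/(3*(4 + h))
-164 - D(q, -19) = -164 - (-5 - 1*(-19))/(3*(4 - 19)) = -164 - (-5 + 19)/(3*(-15)) = -164 - (-1)*14/(3*15) = -164 - 1*(-14/45) = -164 + 14/45 = -7366/45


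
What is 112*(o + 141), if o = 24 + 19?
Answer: 20608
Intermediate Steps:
o = 43
112*(o + 141) = 112*(43 + 141) = 112*184 = 20608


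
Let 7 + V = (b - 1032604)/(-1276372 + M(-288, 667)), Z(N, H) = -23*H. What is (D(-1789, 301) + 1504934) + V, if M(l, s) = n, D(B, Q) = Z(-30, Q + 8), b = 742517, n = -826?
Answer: 1913012998447/1277198 ≈ 1.4978e+6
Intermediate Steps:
D(B, Q) = -184 - 23*Q (D(B, Q) = -23*(Q + 8) = -23*(8 + Q) = -184 - 23*Q)
M(l, s) = -826
V = -8650299/1277198 (V = -7 + (742517 - 1032604)/(-1276372 - 826) = -7 - 290087/(-1277198) = -7 - 290087*(-1/1277198) = -7 + 290087/1277198 = -8650299/1277198 ≈ -6.7729)
(D(-1789, 301) + 1504934) + V = ((-184 - 23*301) + 1504934) - 8650299/1277198 = ((-184 - 6923) + 1504934) - 8650299/1277198 = (-7107 + 1504934) - 8650299/1277198 = 1497827 - 8650299/1277198 = 1913012998447/1277198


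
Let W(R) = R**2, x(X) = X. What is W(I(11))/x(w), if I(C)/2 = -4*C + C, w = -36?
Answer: -121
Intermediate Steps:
I(C) = -6*C (I(C) = 2*(-4*C + C) = 2*(-3*C) = -6*C)
W(I(11))/x(w) = (-6*11)**2/(-36) = (-66)**2*(-1/36) = 4356*(-1/36) = -121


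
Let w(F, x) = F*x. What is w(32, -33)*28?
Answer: -29568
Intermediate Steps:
w(32, -33)*28 = (32*(-33))*28 = -1056*28 = -29568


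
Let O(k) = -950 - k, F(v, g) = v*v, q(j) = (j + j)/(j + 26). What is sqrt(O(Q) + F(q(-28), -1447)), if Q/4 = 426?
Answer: I*sqrt(1870) ≈ 43.243*I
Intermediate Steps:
Q = 1704 (Q = 4*426 = 1704)
q(j) = 2*j/(26 + j) (q(j) = (2*j)/(26 + j) = 2*j/(26 + j))
F(v, g) = v**2
sqrt(O(Q) + F(q(-28), -1447)) = sqrt((-950 - 1*1704) + (2*(-28)/(26 - 28))**2) = sqrt((-950 - 1704) + (2*(-28)/(-2))**2) = sqrt(-2654 + (2*(-28)*(-1/2))**2) = sqrt(-2654 + 28**2) = sqrt(-2654 + 784) = sqrt(-1870) = I*sqrt(1870)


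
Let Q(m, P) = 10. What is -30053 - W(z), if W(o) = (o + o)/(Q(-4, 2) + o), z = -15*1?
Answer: -30059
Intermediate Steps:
z = -15
W(o) = 2*o/(10 + o) (W(o) = (o + o)/(10 + o) = (2*o)/(10 + o) = 2*o/(10 + o))
-30053 - W(z) = -30053 - 2*(-15)/(10 - 15) = -30053 - 2*(-15)/(-5) = -30053 - 2*(-15)*(-1)/5 = -30053 - 1*6 = -30053 - 6 = -30059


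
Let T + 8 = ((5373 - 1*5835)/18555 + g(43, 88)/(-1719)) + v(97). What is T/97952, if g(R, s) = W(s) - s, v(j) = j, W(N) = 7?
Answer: 52582533/57857062960 ≈ 0.00090883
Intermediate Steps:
g(R, s) = 7 - s
T = 105165066/1181335 (T = -8 + (((5373 - 1*5835)/18555 + (7 - 1*88)/(-1719)) + 97) = -8 + (((5373 - 5835)*(1/18555) + (7 - 88)*(-1/1719)) + 97) = -8 + ((-462*1/18555 - 81*(-1/1719)) + 97) = -8 + ((-154/6185 + 9/191) + 97) = -8 + (26251/1181335 + 97) = -8 + 114615746/1181335 = 105165066/1181335 ≈ 89.022)
T/97952 = (105165066/1181335)/97952 = (105165066/1181335)*(1/97952) = 52582533/57857062960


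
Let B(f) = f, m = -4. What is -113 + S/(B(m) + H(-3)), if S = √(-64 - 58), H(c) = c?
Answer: -113 - I*√122/7 ≈ -113.0 - 1.5779*I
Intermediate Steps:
S = I*√122 (S = √(-122) = I*√122 ≈ 11.045*I)
-113 + S/(B(m) + H(-3)) = -113 + (I*√122)/(-4 - 3) = -113 + (I*√122)/(-7) = -113 - I*√122/7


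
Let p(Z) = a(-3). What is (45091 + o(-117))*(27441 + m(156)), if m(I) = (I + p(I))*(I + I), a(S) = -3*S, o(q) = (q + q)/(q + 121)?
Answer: 7108019865/2 ≈ 3.5540e+9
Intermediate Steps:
o(q) = 2*q/(121 + q) (o(q) = (2*q)/(121 + q) = 2*q/(121 + q))
p(Z) = 9 (p(Z) = -3*(-3) = 9)
m(I) = 2*I*(9 + I) (m(I) = (I + 9)*(I + I) = (9 + I)*(2*I) = 2*I*(9 + I))
(45091 + o(-117))*(27441 + m(156)) = (45091 + 2*(-117)/(121 - 117))*(27441 + 2*156*(9 + 156)) = (45091 + 2*(-117)/4)*(27441 + 2*156*165) = (45091 + 2*(-117)*(¼))*(27441 + 51480) = (45091 - 117/2)*78921 = (90065/2)*78921 = 7108019865/2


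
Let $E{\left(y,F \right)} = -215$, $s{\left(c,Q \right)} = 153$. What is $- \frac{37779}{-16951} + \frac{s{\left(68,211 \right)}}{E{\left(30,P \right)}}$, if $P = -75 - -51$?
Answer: $\frac{5528982}{3644465} \approx 1.5171$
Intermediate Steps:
$P = -24$ ($P = -75 + 51 = -24$)
$- \frac{37779}{-16951} + \frac{s{\left(68,211 \right)}}{E{\left(30,P \right)}} = - \frac{37779}{-16951} + \frac{153}{-215} = \left(-37779\right) \left(- \frac{1}{16951}\right) + 153 \left(- \frac{1}{215}\right) = \frac{37779}{16951} - \frac{153}{215} = \frac{5528982}{3644465}$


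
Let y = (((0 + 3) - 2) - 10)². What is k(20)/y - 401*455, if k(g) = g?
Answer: -14778835/81 ≈ -1.8245e+5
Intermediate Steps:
y = 81 (y = ((3 - 2) - 10)² = (1 - 10)² = (-9)² = 81)
k(20)/y - 401*455 = 20/81 - 401*455 = 20*(1/81) - 182455 = 20/81 - 182455 = -14778835/81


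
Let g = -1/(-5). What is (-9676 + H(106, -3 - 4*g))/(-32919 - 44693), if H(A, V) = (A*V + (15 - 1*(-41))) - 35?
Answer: 50289/388060 ≈ 0.12959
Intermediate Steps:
g = ⅕ (g = -1*(-⅕) = ⅕ ≈ 0.20000)
H(A, V) = 21 + A*V (H(A, V) = (A*V + (15 + 41)) - 35 = (A*V + 56) - 35 = (56 + A*V) - 35 = 21 + A*V)
(-9676 + H(106, -3 - 4*g))/(-32919 - 44693) = (-9676 + (21 + 106*(-3 - 4*⅕)))/(-32919 - 44693) = (-9676 + (21 + 106*(-3 - ⅘)))/(-77612) = (-9676 + (21 + 106*(-19/5)))*(-1/77612) = (-9676 + (21 - 2014/5))*(-1/77612) = (-9676 - 1909/5)*(-1/77612) = -50289/5*(-1/77612) = 50289/388060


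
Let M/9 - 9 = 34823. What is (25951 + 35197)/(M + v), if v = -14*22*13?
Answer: 15287/77371 ≈ 0.19758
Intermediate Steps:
M = 313488 (M = 81 + 9*34823 = 81 + 313407 = 313488)
v = -4004 (v = -308*13 = -4004)
(25951 + 35197)/(M + v) = (25951 + 35197)/(313488 - 4004) = 61148/309484 = 61148*(1/309484) = 15287/77371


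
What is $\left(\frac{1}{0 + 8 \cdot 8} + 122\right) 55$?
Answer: $\frac{429495}{64} \approx 6710.9$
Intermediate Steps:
$\left(\frac{1}{0 + 8 \cdot 8} + 122\right) 55 = \left(\frac{1}{0 + 64} + 122\right) 55 = \left(\frac{1}{64} + 122\right) 55 = \frac{7809}{64} \cdot 55 = \frac{429495}{64}$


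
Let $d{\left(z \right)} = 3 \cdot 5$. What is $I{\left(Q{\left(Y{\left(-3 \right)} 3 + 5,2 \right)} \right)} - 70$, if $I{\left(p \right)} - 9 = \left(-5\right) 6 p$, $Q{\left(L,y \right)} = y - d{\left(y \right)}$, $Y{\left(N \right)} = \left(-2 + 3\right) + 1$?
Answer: $329$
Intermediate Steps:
$Y{\left(N \right)} = 2$ ($Y{\left(N \right)} = 1 + 1 = 2$)
$d{\left(z \right)} = 15$
$Q{\left(L,y \right)} = -15 + y$ ($Q{\left(L,y \right)} = y - 15 = -15 + y$)
$I{\left(p \right)} = 9 - 30 p$ ($I{\left(p \right)} = 9 + \left(-5\right) 6 p = 9 - 30 p$)
$I{\left(Q{\left(Y{\left(-3 \right)} 3 + 5,2 \right)} \right)} - 70 = \left(9 - 30 \left(-15 + 2\right)\right) - 70 = \left(9 - -390\right) - 70 = \left(9 + 390\right) - 70 = 399 - 70 = 329$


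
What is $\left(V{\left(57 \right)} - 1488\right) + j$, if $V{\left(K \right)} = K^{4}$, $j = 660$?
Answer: $10555173$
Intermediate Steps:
$\left(V{\left(57 \right)} - 1488\right) + j = \left(57^{4} - 1488\right) + 660 = \left(10556001 - 1488\right) + 660 = 10554513 + 660 = 10555173$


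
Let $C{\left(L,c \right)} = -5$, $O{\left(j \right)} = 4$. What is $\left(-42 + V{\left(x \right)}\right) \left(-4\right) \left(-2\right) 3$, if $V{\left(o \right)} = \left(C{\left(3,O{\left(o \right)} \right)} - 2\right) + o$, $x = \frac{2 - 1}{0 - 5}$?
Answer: $- \frac{5904}{5} \approx -1180.8$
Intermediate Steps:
$x = - \frac{1}{5}$ ($x = 1 \frac{1}{-5} = 1 \left(- \frac{1}{5}\right) = - \frac{1}{5} \approx -0.2$)
$V{\left(o \right)} = -7 + o$ ($V{\left(o \right)} = \left(-5 - 2\right) + o = -7 + o$)
$\left(-42 + V{\left(x \right)}\right) \left(-4\right) \left(-2\right) 3 = \left(-42 - \frac{36}{5}\right) \left(-4\right) \left(-2\right) 3 = \left(-42 - \frac{36}{5}\right) 8 \cdot 3 = \left(- \frac{246}{5}\right) 24 = - \frac{5904}{5}$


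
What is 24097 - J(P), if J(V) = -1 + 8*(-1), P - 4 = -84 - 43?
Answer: 24106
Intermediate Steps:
P = -123 (P = 4 + (-84 - 43) = 4 - 127 = -123)
J(V) = -9 (J(V) = -1 - 8 = -9)
24097 - J(P) = 24097 - 1*(-9) = 24097 + 9 = 24106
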